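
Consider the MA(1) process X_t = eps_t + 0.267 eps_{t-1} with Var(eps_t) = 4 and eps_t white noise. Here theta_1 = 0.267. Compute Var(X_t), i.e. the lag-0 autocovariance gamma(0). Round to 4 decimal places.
\gamma(0) = 4.2852

For an MA(q) process X_t = eps_t + sum_i theta_i eps_{t-i} with
Var(eps_t) = sigma^2, the variance is
  gamma(0) = sigma^2 * (1 + sum_i theta_i^2).
  sum_i theta_i^2 = (0.267)^2 = 0.071289.
  gamma(0) = 4 * (1 + 0.071289) = 4 * 1.071289 = 4.285156, which rounds to 4.2852.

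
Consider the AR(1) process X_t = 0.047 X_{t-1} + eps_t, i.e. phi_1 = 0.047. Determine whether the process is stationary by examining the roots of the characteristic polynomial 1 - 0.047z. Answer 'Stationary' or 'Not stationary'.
\text{Stationary}

The AR(p) characteristic polynomial is P(z) = 1 - 0.047z.
Stationarity requires all roots to lie outside the unit circle, i.e. |z| > 1 for every root.
This is linear in z: 1 + (-0.047) z = 0  =>  z = -1/(-0.047) = 21.276596,  |z| = 21.276596.
Moduli of all roots: 21.2766.
All moduli strictly greater than 1? Yes.
Verdict: Stationary.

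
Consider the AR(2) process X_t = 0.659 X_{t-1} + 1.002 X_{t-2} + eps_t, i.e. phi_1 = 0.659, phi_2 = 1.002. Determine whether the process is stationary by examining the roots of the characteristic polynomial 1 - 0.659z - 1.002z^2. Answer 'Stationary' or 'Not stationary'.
\text{Not stationary}

The AR(p) characteristic polynomial is P(z) = 1 - 0.659z - 1.002z^2.
Stationarity requires all roots to lie outside the unit circle, i.e. |z| > 1 for every root.
Set 1 + (-0.659) z + (-1.002) z^2 = 0, i.e. a z^2 + b z + c = 0 with a = -1.002, b = -0.659, c = 1.
Discriminant D = b^2 - 4ac = (-0.659)^2 - 4*(-1.002)*1 = 0.434281 - (-4.008) = 4.442281.
D >= 0, so the roots are real: z = (-b +/- sqrt(D)) / (2a) = (0.659 +/- 2.107672) / (-2.004).
  z_1 = (0.659 + 2.107672) / (-2.004) = -1.3806,   |z_1| = 1.3806.
  z_2 = (0.659 - 2.107672) / (-2.004) = 0.7229,   |z_2| = 0.7229.
Moduli of all roots: 1.3806, 0.7229.
All moduli strictly greater than 1? No.
Verdict: Not stationary.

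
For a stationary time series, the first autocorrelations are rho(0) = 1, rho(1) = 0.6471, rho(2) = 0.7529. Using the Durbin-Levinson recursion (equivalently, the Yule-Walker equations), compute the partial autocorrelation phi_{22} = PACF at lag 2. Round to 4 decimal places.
\phi_{22} = 0.5749

The PACF at lag k is phi_{kk}, the last component of the solution
to the Yule-Walker system G_k phi = r_k where
  (G_k)_{ij} = rho(|i - j|), (r_k)_i = rho(i), i,j = 1..k.
Equivalently, Durbin-Levinson gives phi_{kk} iteratively:
  phi_{11} = rho(1)
  phi_{kk} = [rho(k) - sum_{j=1..k-1} phi_{k-1,j} rho(k-j)]
            / [1 - sum_{j=1..k-1} phi_{k-1,j} rho(j)],
  phi_{k,j} = phi_{k-1,j} - phi_{kk} phi_{k-1,k-j},  j = 1..k-1.
Step k = 1:
  phi_11 = rho(1) = 0.6471.
Step k = 2:
  phi_22 = [rho(2) - phi_11 rho(1)] / [1 - phi_11 rho(1)] = [0.7529 - (0.6471)(0.6471)] / [1 - (0.6471)(0.6471)]
         = 0.33416159 / 0.58126159 = 0.5749.
Therefore phi_{22} = 0.5749.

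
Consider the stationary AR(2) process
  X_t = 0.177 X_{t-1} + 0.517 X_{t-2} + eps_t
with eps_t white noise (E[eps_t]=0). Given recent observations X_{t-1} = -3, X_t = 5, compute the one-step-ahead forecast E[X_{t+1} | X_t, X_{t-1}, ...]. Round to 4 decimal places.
E[X_{t+1} \mid \mathcal F_t] = -0.6660

For an AR(p) model X_t = c + sum_i phi_i X_{t-i} + eps_t, the
one-step-ahead conditional mean is
  E[X_{t+1} | X_t, ...] = c + sum_i phi_i X_{t+1-i}.
Substitute known values:
  E[X_{t+1} | ...] = (0.177) * (5) + (0.517) * (-3)
                   = -0.6660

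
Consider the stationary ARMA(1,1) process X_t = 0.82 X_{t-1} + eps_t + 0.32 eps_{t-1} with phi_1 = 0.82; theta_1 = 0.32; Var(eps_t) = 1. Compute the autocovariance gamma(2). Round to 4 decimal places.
\gamma(2) = 3.6022

Multiply the model equation by X_{t-k} and take expectations. With theta_0 = psi_0 = 1 and psi_j the MA(infinity) weights, this gives
  gamma(k) - sum_i phi_i gamma(k-i) = c_k,
  c_k = sigma^2 * sum_{j=k..q} theta_j psi_{j-k}   (c_k = 0 for k > q),
using gamma(-m) = gamma(m).
psi-weights needed (psi_j = theta_j + sum_i phi_i psi_{j-i}):
  psi_1 = theta_1 + phi_1 = 0.32 + (0.82) = 1.14
Right-hand sides:
  c_0 = sigma^2 (1 + theta_1 psi_1) = 1 * (1 + (0.32)(1.14)) = 1 * 1.3648 = 1.3648
  c_1 = sigma^2 theta_1 = 1 * (0.32) = 0.32
  c_2 = 0
Equations for k = 0 and k = 1 (AR order 1):
  gamma(0) = phi_1 gamma(1) + c_0
  gamma(1) = phi_1 gamma(0) + c_1
Substituting the second into the first: gamma(0) (1 - phi_1^2) = c_0 + phi_1 c_1, so
  gamma(0) = (c_0 + phi_1 c_1) / (1 - phi_1^2) = (1.3648 + (0.82)(0.32)) / (1 - (0.82)^2) = 1.6272 / 0.3276 = 4.967033.
  gamma(1) = phi_1 gamma(0) + c_1 = (0.82)(4.967033) + (0.32) = 4.392967.
For k = 2 (> q): gamma(2) = phi_1 gamma(1) = (0.82)(4.392967) = 3.602233.
Therefore gamma(2) = 3.6022 (to 4 decimal places).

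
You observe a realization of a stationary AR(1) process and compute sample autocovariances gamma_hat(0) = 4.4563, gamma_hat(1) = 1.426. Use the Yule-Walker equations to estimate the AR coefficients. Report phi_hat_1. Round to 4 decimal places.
\hat\phi_{1} = 0.3200

The Yule-Walker equations for an AR(p) process read, in matrix form,
  Gamma_p phi = r_p,   with   (Gamma_p)_{ij} = gamma(|i - j|),
                       (r_p)_i = gamma(i),   i,j = 1..p.
Substitute the sample gammas (Toeplitz matrix and right-hand side of size 1):
  Gamma_p = [[4.4563]]
  r_p     = [1.426]
With p = 1 this is the single equation gamma(0) phi_1 = gamma(1):
  phi_hat_1 = gamma(1) / gamma(0) = 1.426 / 4.4563 = 0.3200.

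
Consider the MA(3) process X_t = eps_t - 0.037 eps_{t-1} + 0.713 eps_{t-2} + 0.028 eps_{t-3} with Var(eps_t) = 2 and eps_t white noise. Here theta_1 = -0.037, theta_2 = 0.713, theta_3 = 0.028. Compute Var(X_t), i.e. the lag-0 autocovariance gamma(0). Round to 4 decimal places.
\gamma(0) = 3.0210

For an MA(q) process X_t = eps_t + sum_i theta_i eps_{t-i} with
Var(eps_t) = sigma^2, the variance is
  gamma(0) = sigma^2 * (1 + sum_i theta_i^2).
  sum_i theta_i^2 = (-0.037)^2 + (0.713)^2 + (0.028)^2 = 0.001369 + 0.508369 + 0.000784 = 0.510522.
  gamma(0) = 2 * (1 + 0.510522) = 2 * 1.510522 = 3.021044, which rounds to 3.0210.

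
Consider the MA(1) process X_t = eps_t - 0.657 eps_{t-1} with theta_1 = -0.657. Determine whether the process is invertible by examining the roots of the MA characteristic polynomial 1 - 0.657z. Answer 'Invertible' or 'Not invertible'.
\text{Invertible}

The MA(q) characteristic polynomial is P(z) = 1 - 0.657z.
Invertibility requires all roots to lie outside the unit circle, i.e. |z| > 1 for every root.
This is linear in z: 1 + (-0.657) z = 0  =>  z = -1/(-0.657) = 1.52207,  |z| = 1.52207.
Moduli of all roots: 1.5221.
All moduli strictly greater than 1? Yes.
Verdict: Invertible.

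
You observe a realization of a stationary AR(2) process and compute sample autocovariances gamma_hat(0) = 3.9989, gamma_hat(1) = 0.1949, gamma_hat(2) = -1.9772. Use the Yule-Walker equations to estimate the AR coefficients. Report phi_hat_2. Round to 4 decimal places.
\hat\phi_{2} = -0.4980

The Yule-Walker equations for an AR(p) process read, in matrix form,
  Gamma_p phi = r_p,   with   (Gamma_p)_{ij} = gamma(|i - j|),
                       (r_p)_i = gamma(i),   i,j = 1..p.
Substitute the sample gammas (Toeplitz matrix and right-hand side of size 2):
  Gamma_p = [[3.9989, 0.1949], [0.1949, 3.9989]]
  r_p     = [0.1949, -1.9772]
Written out:
  3.9989 phi_1 + 0.1949 phi_2 = 0.1949
  0.1949 phi_1 + 3.9989 phi_2 = -1.9772
Solve by Cramer's rule:
  det = gamma(0)^2 - gamma(1)^2 = (3.9989)^2 - (0.1949)^2 = 15.99120121 - 0.03798601 = 15.9532152
  phi_hat_1 = [gamma(1) gamma(0) - gamma(1) gamma(2)] / det = [(0.1949)(3.9989) - (0.1949)(-1.9772)] / 15.9532152 = 1.16474189 / 15.9532152 = 0.073
  phi_hat_2 = [gamma(0) gamma(2) - gamma(1)^2] / det = [(3.9989)(-1.9772) - (0.1949)^2] / 15.9532152 = -7.94461109 / 15.9532152 = -0.498
So phi_hat = [0.0730, -0.4980].
Therefore phi_hat_2 = -0.4980.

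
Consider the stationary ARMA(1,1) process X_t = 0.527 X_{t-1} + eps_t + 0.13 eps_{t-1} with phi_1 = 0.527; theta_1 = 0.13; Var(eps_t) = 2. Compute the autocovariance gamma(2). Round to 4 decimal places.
\gamma(2) = 1.0244

Multiply the model equation by X_{t-k} and take expectations. With theta_0 = psi_0 = 1 and psi_j the MA(infinity) weights, this gives
  gamma(k) - sum_i phi_i gamma(k-i) = c_k,
  c_k = sigma^2 * sum_{j=k..q} theta_j psi_{j-k}   (c_k = 0 for k > q),
using gamma(-m) = gamma(m).
psi-weights needed (psi_j = theta_j + sum_i phi_i psi_{j-i}):
  psi_1 = theta_1 + phi_1 = 0.13 + (0.527) = 0.657
Right-hand sides:
  c_0 = sigma^2 (1 + theta_1 psi_1) = 2 * (1 + (0.13)(0.657)) = 2 * 1.08541 = 2.17082
  c_1 = sigma^2 theta_1 = 2 * (0.13) = 0.26
  c_2 = 0
Equations for k = 0 and k = 1 (AR order 1):
  gamma(0) = phi_1 gamma(1) + c_0
  gamma(1) = phi_1 gamma(0) + c_1
Substituting the second into the first: gamma(0) (1 - phi_1^2) = c_0 + phi_1 c_1, so
  gamma(0) = (c_0 + phi_1 c_1) / (1 - phi_1^2) = (2.17082 + (0.527)(0.26)) / (1 - (0.527)^2) = 2.30784 / 0.722271 = 3.195255.
  gamma(1) = phi_1 gamma(0) + c_1 = (0.527)(3.195255) + (0.26) = 1.943899.
For k = 2 (> q): gamma(2) = phi_1 gamma(1) = (0.527)(1.943899) = 1.024435.
Therefore gamma(2) = 1.0244 (to 4 decimal places).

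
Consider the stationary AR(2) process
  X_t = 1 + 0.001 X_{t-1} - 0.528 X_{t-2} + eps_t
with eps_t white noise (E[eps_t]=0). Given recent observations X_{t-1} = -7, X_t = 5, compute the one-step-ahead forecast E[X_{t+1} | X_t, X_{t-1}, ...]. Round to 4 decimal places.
E[X_{t+1} \mid \mathcal F_t] = 4.7010

For an AR(p) model X_t = c + sum_i phi_i X_{t-i} + eps_t, the
one-step-ahead conditional mean is
  E[X_{t+1} | X_t, ...] = c + sum_i phi_i X_{t+1-i}.
Substitute known values:
  E[X_{t+1} | ...] = 1 + (0.001) * (5) + (-0.528) * (-7)
                   = 4.7010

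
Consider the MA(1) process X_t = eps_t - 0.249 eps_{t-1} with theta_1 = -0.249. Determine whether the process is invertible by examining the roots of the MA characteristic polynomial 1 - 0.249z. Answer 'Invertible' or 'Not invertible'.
\text{Invertible}

The MA(q) characteristic polynomial is P(z) = 1 - 0.249z.
Invertibility requires all roots to lie outside the unit circle, i.e. |z| > 1 for every root.
This is linear in z: 1 + (-0.249) z = 0  =>  z = -1/(-0.249) = 4.016064,  |z| = 4.016064.
Moduli of all roots: 4.0161.
All moduli strictly greater than 1? Yes.
Verdict: Invertible.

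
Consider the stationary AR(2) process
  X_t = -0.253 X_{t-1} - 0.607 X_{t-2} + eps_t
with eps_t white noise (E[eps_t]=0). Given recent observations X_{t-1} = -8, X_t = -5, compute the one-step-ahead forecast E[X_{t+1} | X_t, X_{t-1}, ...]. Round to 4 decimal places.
E[X_{t+1} \mid \mathcal F_t] = 6.1210

For an AR(p) model X_t = c + sum_i phi_i X_{t-i} + eps_t, the
one-step-ahead conditional mean is
  E[X_{t+1} | X_t, ...] = c + sum_i phi_i X_{t+1-i}.
Substitute known values:
  E[X_{t+1} | ...] = (-0.253) * (-5) + (-0.607) * (-8)
                   = 6.1210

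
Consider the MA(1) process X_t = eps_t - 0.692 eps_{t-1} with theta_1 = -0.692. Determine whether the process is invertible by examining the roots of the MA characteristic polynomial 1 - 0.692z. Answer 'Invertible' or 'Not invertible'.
\text{Invertible}

The MA(q) characteristic polynomial is P(z) = 1 - 0.692z.
Invertibility requires all roots to lie outside the unit circle, i.e. |z| > 1 for every root.
This is linear in z: 1 + (-0.692) z = 0  =>  z = -1/(-0.692) = 1.445087,  |z| = 1.445087.
Moduli of all roots: 1.4451.
All moduli strictly greater than 1? Yes.
Verdict: Invertible.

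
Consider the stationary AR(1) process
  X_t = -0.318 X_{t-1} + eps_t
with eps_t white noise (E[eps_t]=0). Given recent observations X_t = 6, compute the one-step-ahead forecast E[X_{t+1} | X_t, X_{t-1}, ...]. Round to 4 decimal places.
E[X_{t+1} \mid \mathcal F_t] = -1.9080

For an AR(p) model X_t = c + sum_i phi_i X_{t-i} + eps_t, the
one-step-ahead conditional mean is
  E[X_{t+1} | X_t, ...] = c + sum_i phi_i X_{t+1-i}.
Substitute known values:
  E[X_{t+1} | ...] = (-0.318) * (6)
                   = -1.9080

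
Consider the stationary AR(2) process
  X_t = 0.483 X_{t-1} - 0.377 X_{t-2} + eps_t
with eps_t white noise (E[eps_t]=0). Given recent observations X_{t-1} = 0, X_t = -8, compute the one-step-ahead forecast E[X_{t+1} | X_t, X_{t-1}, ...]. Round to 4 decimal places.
E[X_{t+1} \mid \mathcal F_t] = -3.8640

For an AR(p) model X_t = c + sum_i phi_i X_{t-i} + eps_t, the
one-step-ahead conditional mean is
  E[X_{t+1} | X_t, ...] = c + sum_i phi_i X_{t+1-i}.
Substitute known values:
  E[X_{t+1} | ...] = (0.483) * (-8) + (-0.377) * (0)
                   = -3.8640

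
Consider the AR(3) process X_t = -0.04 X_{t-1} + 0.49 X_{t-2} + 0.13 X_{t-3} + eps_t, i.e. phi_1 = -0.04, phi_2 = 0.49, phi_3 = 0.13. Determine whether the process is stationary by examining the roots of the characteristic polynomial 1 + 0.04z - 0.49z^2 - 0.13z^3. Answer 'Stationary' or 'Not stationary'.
\text{Stationary}

The AR(p) characteristic polynomial is P(z) = 1 + 0.04z - 0.49z^2 - 0.13z^3.
Stationarity requires all roots to lie outside the unit circle, i.e. |z| > 1 for every root.
Degree 3: look for a simple real root z0 first, then factor out (1 - z/z0) and solve the remaining quadratic.
Testing z0 = -2: P(-2) = 1 + (0.04)(-2) + (-0.49)(-2)^2 + (-0.13)(-2)^3
  = 1 + (-0.08) + (-1.96) + (1.04) = 0.  So z_0 = -2 is a root, |z_0| = 2.
Divide out the factor (1 + 0.5 z) = (1 - z/z0) (since 1/z0 = -0.5):
  P(z) = (1 + 0.5 z)(1 + (-0.46) z + (-0.26) z^2)
  [check: z-coef -0.46 - (-0.5) = 0.04; z^2-coef -0.26 - (-0.5)(-0.46) = -0.49; z^3-coef -(-0.5)(-0.26) = -0.13.]
Remaining roots from the quadratic factor 1 + (-0.46) z + (-0.26) z^2:
  Set 1 + (-0.46) z + (-0.26) z^2 = 0, i.e. a z^2 + b z + c = 0 with a = -0.26, b = -0.46, c = 1.
  Discriminant D = b^2 - 4ac = (-0.46)^2 - 4*(-0.26)*1 = 0.2116 - (-1.04) = 1.2516.
  D >= 0, so the roots are real: z = (-b +/- sqrt(D)) / (2a) = (0.46 +/- 1.118749) / (-0.52).
    z_1 = (0.46 + 1.118749) / (-0.52) = -3.0361,   |z_1| = 3.0361.
    z_2 = (0.46 - 1.118749) / (-0.52) = 1.2668,   |z_2| = 1.2668.
Moduli of all roots: 2.0000, 3.0361, 1.2668.
All moduli strictly greater than 1? Yes.
Verdict: Stationary.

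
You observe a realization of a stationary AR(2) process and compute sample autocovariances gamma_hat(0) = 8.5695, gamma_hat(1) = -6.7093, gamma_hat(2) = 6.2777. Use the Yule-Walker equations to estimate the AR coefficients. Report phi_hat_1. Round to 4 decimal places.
\hat\phi_{1} = -0.5410

The Yule-Walker equations for an AR(p) process read, in matrix form,
  Gamma_p phi = r_p,   with   (Gamma_p)_{ij} = gamma(|i - j|),
                       (r_p)_i = gamma(i),   i,j = 1..p.
Substitute the sample gammas (Toeplitz matrix and right-hand side of size 2):
  Gamma_p = [[8.5695, -6.7093], [-6.7093, 8.5695]]
  r_p     = [-6.7093, 6.2777]
Written out:
  8.5695 phi_1 - 6.7093 phi_2 = -6.7093
  -6.7093 phi_1 + 8.5695 phi_2 = 6.2777
Solve by Cramer's rule:
  det = gamma(0)^2 - gamma(1)^2 = (8.5695)^2 - (-6.7093)^2 = 73.43633025 - 45.01470649 = 28.42162376
  phi_hat_1 = [gamma(1) gamma(0) - gamma(1) gamma(2)] / det = [(-6.7093)(8.5695) - (-6.7093)(6.2777)] / 28.42162376 = -15.37637374 / 28.42162376 = -0.541
  phi_hat_2 = [gamma(0) gamma(2) - gamma(1)^2] / det = [(8.5695)(6.2777) - (-6.7093)^2] / 28.42162376 = 8.78204366 / 28.42162376 = 0.309
So phi_hat = [-0.5410, 0.3090].
Therefore phi_hat_1 = -0.5410.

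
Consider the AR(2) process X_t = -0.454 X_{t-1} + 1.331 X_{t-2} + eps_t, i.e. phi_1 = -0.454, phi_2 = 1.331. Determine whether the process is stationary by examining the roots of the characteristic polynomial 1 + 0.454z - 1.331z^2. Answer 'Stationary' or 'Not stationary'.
\text{Not stationary}

The AR(p) characteristic polynomial is P(z) = 1 + 0.454z - 1.331z^2.
Stationarity requires all roots to lie outside the unit circle, i.e. |z| > 1 for every root.
Set 1 + (0.454) z + (-1.331) z^2 = 0, i.e. a z^2 + b z + c = 0 with a = -1.331, b = 0.454, c = 1.
Discriminant D = b^2 - 4ac = (0.454)^2 - 4*(-1.331)*1 = 0.206116 - (-5.324) = 5.530116.
D >= 0, so the roots are real: z = (-b +/- sqrt(D)) / (2a) = (-0.454 +/- 2.35162) / (-2.662).
  z_1 = (-0.454 + 2.35162) / (-2.662) = -0.7129,   |z_1| = 0.7129.
  z_2 = (-0.454 - 2.35162) / (-2.662) = 1.054,   |z_2| = 1.054.
Moduli of all roots: 0.7129, 1.0540.
All moduli strictly greater than 1? No.
Verdict: Not stationary.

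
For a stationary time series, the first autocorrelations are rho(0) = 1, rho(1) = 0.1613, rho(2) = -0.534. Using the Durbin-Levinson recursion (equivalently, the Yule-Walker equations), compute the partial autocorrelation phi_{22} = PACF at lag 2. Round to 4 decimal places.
\phi_{22} = -0.5750

The PACF at lag k is phi_{kk}, the last component of the solution
to the Yule-Walker system G_k phi = r_k where
  (G_k)_{ij} = rho(|i - j|), (r_k)_i = rho(i), i,j = 1..k.
Equivalently, Durbin-Levinson gives phi_{kk} iteratively:
  phi_{11} = rho(1)
  phi_{kk} = [rho(k) - sum_{j=1..k-1} phi_{k-1,j} rho(k-j)]
            / [1 - sum_{j=1..k-1} phi_{k-1,j} rho(j)],
  phi_{k,j} = phi_{k-1,j} - phi_{kk} phi_{k-1,k-j},  j = 1..k-1.
Step k = 1:
  phi_11 = rho(1) = 0.1613.
Step k = 2:
  phi_22 = [rho(2) - phi_11 rho(1)] / [1 - phi_11 rho(1)] = [-0.534 - (0.1613)(0.1613)] / [1 - (0.1613)(0.1613)]
         = -0.56001769 / 0.97398231 = -0.575.
Therefore phi_{22} = -0.5750.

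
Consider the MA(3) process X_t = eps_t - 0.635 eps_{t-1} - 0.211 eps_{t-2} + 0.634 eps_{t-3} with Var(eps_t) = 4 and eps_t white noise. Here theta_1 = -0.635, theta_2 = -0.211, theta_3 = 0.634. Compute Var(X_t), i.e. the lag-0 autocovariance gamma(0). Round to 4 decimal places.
\gamma(0) = 7.3988

For an MA(q) process X_t = eps_t + sum_i theta_i eps_{t-i} with
Var(eps_t) = sigma^2, the variance is
  gamma(0) = sigma^2 * (1 + sum_i theta_i^2).
  sum_i theta_i^2 = (-0.635)^2 + (-0.211)^2 + (0.634)^2 = 0.403225 + 0.044521 + 0.401956 = 0.849702.
  gamma(0) = 4 * (1 + 0.849702) = 4 * 1.849702 = 7.398808, which rounds to 7.3988.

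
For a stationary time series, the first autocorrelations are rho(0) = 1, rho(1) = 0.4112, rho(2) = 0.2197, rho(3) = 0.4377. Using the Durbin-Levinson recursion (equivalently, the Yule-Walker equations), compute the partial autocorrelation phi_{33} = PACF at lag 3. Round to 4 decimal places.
\phi_{33} = 0.3960

The PACF at lag k is phi_{kk}, the last component of the solution
to the Yule-Walker system G_k phi = r_k where
  (G_k)_{ij} = rho(|i - j|), (r_k)_i = rho(i), i,j = 1..k.
Equivalently, Durbin-Levinson gives phi_{kk} iteratively:
  phi_{11} = rho(1)
  phi_{kk} = [rho(k) - sum_{j=1..k-1} phi_{k-1,j} rho(k-j)]
            / [1 - sum_{j=1..k-1} phi_{k-1,j} rho(j)],
  phi_{k,j} = phi_{k-1,j} - phi_{kk} phi_{k-1,k-j},  j = 1..k-1.
Step k = 1:
  phi_11 = rho(1) = 0.4112.
Step k = 2:
  phi_22 = [rho(2) - phi_11 rho(1)] / [1 - phi_11 rho(1)] = [0.2197 - (0.4112)(0.4112)] / [1 - (0.4112)(0.4112)]
         = 0.05061456 / 0.83091456 = 0.060914.
  Update: phi_21 = phi_11 - phi_22 phi_11 = 0.4112 - (0.060914)(0.4112) = 0.386152.
Step k = 3:
  phi_33 = [rho(3) - phi_21 rho(2) - phi_22 rho(1)] / [1 - phi_21 rho(1) - phi_22 rho(2)]
    numerator   = 0.4377 - (0.386152)(0.2197) - (0.060914)(0.4112) = 0.32781444
    denominator = 1 - (0.386152)(0.4112) - (0.060914)(0.2197) = 0.82783141
  phi_33 = 0.32781444 / 0.82783141 = 0.396.
Therefore phi_{33} = 0.3960.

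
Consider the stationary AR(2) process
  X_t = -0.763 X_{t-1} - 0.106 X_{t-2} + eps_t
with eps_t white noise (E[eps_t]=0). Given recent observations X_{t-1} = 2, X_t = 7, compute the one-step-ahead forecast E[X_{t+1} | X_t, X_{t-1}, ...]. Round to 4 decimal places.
E[X_{t+1} \mid \mathcal F_t] = -5.5530

For an AR(p) model X_t = c + sum_i phi_i X_{t-i} + eps_t, the
one-step-ahead conditional mean is
  E[X_{t+1} | X_t, ...] = c + sum_i phi_i X_{t+1-i}.
Substitute known values:
  E[X_{t+1} | ...] = (-0.763) * (7) + (-0.106) * (2)
                   = -5.5530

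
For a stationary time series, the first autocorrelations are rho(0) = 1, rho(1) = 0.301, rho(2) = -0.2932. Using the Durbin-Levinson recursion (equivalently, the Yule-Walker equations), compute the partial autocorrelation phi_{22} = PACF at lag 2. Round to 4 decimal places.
\phi_{22} = -0.4220

The PACF at lag k is phi_{kk}, the last component of the solution
to the Yule-Walker system G_k phi = r_k where
  (G_k)_{ij} = rho(|i - j|), (r_k)_i = rho(i), i,j = 1..k.
Equivalently, Durbin-Levinson gives phi_{kk} iteratively:
  phi_{11} = rho(1)
  phi_{kk} = [rho(k) - sum_{j=1..k-1} phi_{k-1,j} rho(k-j)]
            / [1 - sum_{j=1..k-1} phi_{k-1,j} rho(j)],
  phi_{k,j} = phi_{k-1,j} - phi_{kk} phi_{k-1,k-j},  j = 1..k-1.
Step k = 1:
  phi_11 = rho(1) = 0.301.
Step k = 2:
  phi_22 = [rho(2) - phi_11 rho(1)] / [1 - phi_11 rho(1)] = [-0.2932 - (0.301)(0.301)] / [1 - (0.301)(0.301)]
         = -0.383801 / 0.909399 = -0.422.
Therefore phi_{22} = -0.4220.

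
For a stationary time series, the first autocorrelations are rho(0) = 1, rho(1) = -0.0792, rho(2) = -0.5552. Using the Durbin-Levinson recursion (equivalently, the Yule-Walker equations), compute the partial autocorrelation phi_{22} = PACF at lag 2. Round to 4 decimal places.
\phi_{22} = -0.5650

The PACF at lag k is phi_{kk}, the last component of the solution
to the Yule-Walker system G_k phi = r_k where
  (G_k)_{ij} = rho(|i - j|), (r_k)_i = rho(i), i,j = 1..k.
Equivalently, Durbin-Levinson gives phi_{kk} iteratively:
  phi_{11} = rho(1)
  phi_{kk} = [rho(k) - sum_{j=1..k-1} phi_{k-1,j} rho(k-j)]
            / [1 - sum_{j=1..k-1} phi_{k-1,j} rho(j)],
  phi_{k,j} = phi_{k-1,j} - phi_{kk} phi_{k-1,k-j},  j = 1..k-1.
Step k = 1:
  phi_11 = rho(1) = -0.0792.
Step k = 2:
  phi_22 = [rho(2) - phi_11 rho(1)] / [1 - phi_11 rho(1)] = [-0.5552 - (-0.0792)(-0.0792)] / [1 - (-0.0792)(-0.0792)]
         = -0.56147264 / 0.99372736 = -0.565.
Therefore phi_{22} = -0.5650.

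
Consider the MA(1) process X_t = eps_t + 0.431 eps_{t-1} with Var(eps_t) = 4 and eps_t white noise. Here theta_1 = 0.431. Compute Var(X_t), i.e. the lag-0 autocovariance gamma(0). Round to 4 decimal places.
\gamma(0) = 4.7430

For an MA(q) process X_t = eps_t + sum_i theta_i eps_{t-i} with
Var(eps_t) = sigma^2, the variance is
  gamma(0) = sigma^2 * (1 + sum_i theta_i^2).
  sum_i theta_i^2 = (0.431)^2 = 0.185761.
  gamma(0) = 4 * (1 + 0.185761) = 4 * 1.185761 = 4.743044, which rounds to 4.7430.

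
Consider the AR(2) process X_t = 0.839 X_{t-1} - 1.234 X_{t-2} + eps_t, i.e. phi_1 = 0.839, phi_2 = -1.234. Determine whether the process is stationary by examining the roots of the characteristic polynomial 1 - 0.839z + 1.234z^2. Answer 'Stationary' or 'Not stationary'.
\text{Not stationary}

The AR(p) characteristic polynomial is P(z) = 1 - 0.839z + 1.234z^2.
Stationarity requires all roots to lie outside the unit circle, i.e. |z| > 1 for every root.
Set 1 + (-0.839) z + (1.234) z^2 = 0, i.e. a z^2 + b z + c = 0 with a = 1.234, b = -0.839, c = 1.
Discriminant D = b^2 - 4ac = (-0.839)^2 - 4*(1.234)*1 = 0.703921 - (4.936) = -4.232079.
D < 0, so the roots are the complex-conjugate pair z = (-b +/- i sqrt(-D)) / (2a) = 0.34 +/- 0.8336i.
For a conjugate pair |z|^2 = z * conj(z) = (product of roots) = c/a = 1/(1.234) = 0.810373, so |z| = sqrt(0.810373) = 0.9002 for both roots.
Moduli of all roots: 0.9002, 0.9002.
All moduli strictly greater than 1? No.
Verdict: Not stationary.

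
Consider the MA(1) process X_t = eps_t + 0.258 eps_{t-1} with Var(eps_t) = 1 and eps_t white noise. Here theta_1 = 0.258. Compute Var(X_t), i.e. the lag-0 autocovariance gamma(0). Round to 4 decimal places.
\gamma(0) = 1.0666

For an MA(q) process X_t = eps_t + sum_i theta_i eps_{t-i} with
Var(eps_t) = sigma^2, the variance is
  gamma(0) = sigma^2 * (1 + sum_i theta_i^2).
  sum_i theta_i^2 = (0.258)^2 = 0.066564.
  gamma(0) = 1 * (1 + 0.066564) = 1 * 1.066564 = 1.066564, which rounds to 1.0666.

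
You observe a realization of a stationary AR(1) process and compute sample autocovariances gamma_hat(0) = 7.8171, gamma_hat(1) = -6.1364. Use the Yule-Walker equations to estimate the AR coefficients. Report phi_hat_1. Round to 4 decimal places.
\hat\phi_{1} = -0.7850

The Yule-Walker equations for an AR(p) process read, in matrix form,
  Gamma_p phi = r_p,   with   (Gamma_p)_{ij} = gamma(|i - j|),
                       (r_p)_i = gamma(i),   i,j = 1..p.
Substitute the sample gammas (Toeplitz matrix and right-hand side of size 1):
  Gamma_p = [[7.8171]]
  r_p     = [-6.1364]
With p = 1 this is the single equation gamma(0) phi_1 = gamma(1):
  phi_hat_1 = gamma(1) / gamma(0) = -6.1364 / 7.8171 = -0.7850.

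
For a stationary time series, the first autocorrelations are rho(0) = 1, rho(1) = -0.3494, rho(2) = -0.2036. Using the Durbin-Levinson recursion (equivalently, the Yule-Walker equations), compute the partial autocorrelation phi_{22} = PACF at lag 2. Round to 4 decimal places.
\phi_{22} = -0.3710

The PACF at lag k is phi_{kk}, the last component of the solution
to the Yule-Walker system G_k phi = r_k where
  (G_k)_{ij} = rho(|i - j|), (r_k)_i = rho(i), i,j = 1..k.
Equivalently, Durbin-Levinson gives phi_{kk} iteratively:
  phi_{11} = rho(1)
  phi_{kk} = [rho(k) - sum_{j=1..k-1} phi_{k-1,j} rho(k-j)]
            / [1 - sum_{j=1..k-1} phi_{k-1,j} rho(j)],
  phi_{k,j} = phi_{k-1,j} - phi_{kk} phi_{k-1,k-j},  j = 1..k-1.
Step k = 1:
  phi_11 = rho(1) = -0.3494.
Step k = 2:
  phi_22 = [rho(2) - phi_11 rho(1)] / [1 - phi_11 rho(1)] = [-0.2036 - (-0.3494)(-0.3494)] / [1 - (-0.3494)(-0.3494)]
         = -0.32568036 / 0.87791964 = -0.371.
Therefore phi_{22} = -0.3710.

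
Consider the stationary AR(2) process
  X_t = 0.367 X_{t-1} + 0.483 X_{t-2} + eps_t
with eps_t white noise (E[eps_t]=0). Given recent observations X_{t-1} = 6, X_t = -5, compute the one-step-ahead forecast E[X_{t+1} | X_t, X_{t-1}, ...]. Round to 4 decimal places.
E[X_{t+1} \mid \mathcal F_t] = 1.0630

For an AR(p) model X_t = c + sum_i phi_i X_{t-i} + eps_t, the
one-step-ahead conditional mean is
  E[X_{t+1} | X_t, ...] = c + sum_i phi_i X_{t+1-i}.
Substitute known values:
  E[X_{t+1} | ...] = (0.367) * (-5) + (0.483) * (6)
                   = 1.0630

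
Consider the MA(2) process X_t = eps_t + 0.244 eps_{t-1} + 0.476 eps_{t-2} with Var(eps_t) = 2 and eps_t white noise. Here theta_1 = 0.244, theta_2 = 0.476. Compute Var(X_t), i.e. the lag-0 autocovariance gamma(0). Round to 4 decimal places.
\gamma(0) = 2.5722

For an MA(q) process X_t = eps_t + sum_i theta_i eps_{t-i} with
Var(eps_t) = sigma^2, the variance is
  gamma(0) = sigma^2 * (1 + sum_i theta_i^2).
  sum_i theta_i^2 = (0.244)^2 + (0.476)^2 = 0.059536 + 0.226576 = 0.286112.
  gamma(0) = 2 * (1 + 0.286112) = 2 * 1.286112 = 2.572224, which rounds to 2.5722.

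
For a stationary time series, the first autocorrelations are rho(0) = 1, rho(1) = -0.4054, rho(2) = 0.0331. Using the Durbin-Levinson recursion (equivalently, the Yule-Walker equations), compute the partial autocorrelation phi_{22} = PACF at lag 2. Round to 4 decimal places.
\phi_{22} = -0.1571

The PACF at lag k is phi_{kk}, the last component of the solution
to the Yule-Walker system G_k phi = r_k where
  (G_k)_{ij} = rho(|i - j|), (r_k)_i = rho(i), i,j = 1..k.
Equivalently, Durbin-Levinson gives phi_{kk} iteratively:
  phi_{11} = rho(1)
  phi_{kk} = [rho(k) - sum_{j=1..k-1} phi_{k-1,j} rho(k-j)]
            / [1 - sum_{j=1..k-1} phi_{k-1,j} rho(j)],
  phi_{k,j} = phi_{k-1,j} - phi_{kk} phi_{k-1,k-j},  j = 1..k-1.
Step k = 1:
  phi_11 = rho(1) = -0.4054.
Step k = 2:
  phi_22 = [rho(2) - phi_11 rho(1)] / [1 - phi_11 rho(1)] = [0.0331 - (-0.4054)(-0.4054)] / [1 - (-0.4054)(-0.4054)]
         = -0.13124916 / 0.83565084 = -0.1571.
Therefore phi_{22} = -0.1571.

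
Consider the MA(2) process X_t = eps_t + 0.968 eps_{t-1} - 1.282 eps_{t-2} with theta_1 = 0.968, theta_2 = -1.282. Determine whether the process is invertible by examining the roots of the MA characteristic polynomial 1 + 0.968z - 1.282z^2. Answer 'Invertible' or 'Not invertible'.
\text{Not invertible}

The MA(q) characteristic polynomial is P(z) = 1 + 0.968z - 1.282z^2.
Invertibility requires all roots to lie outside the unit circle, i.e. |z| > 1 for every root.
Set 1 + (0.968) z + (-1.282) z^2 = 0, i.e. a z^2 + b z + c = 0 with a = -1.282, b = 0.968, c = 1.
Discriminant D = b^2 - 4ac = (0.968)^2 - 4*(-1.282)*1 = 0.937024 - (-5.128) = 6.065024.
D >= 0, so the roots are real: z = (-b +/- sqrt(D)) / (2a) = (-0.968 +/- 2.462727) / (-2.564).
  z_1 = (-0.968 + 2.462727) / (-2.564) = -0.583,   |z_1| = 0.583.
  z_2 = (-0.968 - 2.462727) / (-2.564) = 1.338,   |z_2| = 1.338.
Moduli of all roots: 0.5830, 1.3380.
All moduli strictly greater than 1? No.
Verdict: Not invertible.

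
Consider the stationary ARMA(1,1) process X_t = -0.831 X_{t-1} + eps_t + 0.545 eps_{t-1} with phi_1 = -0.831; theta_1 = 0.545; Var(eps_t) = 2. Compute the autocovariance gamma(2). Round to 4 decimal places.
\gamma(2) = 0.8404

Multiply the model equation by X_{t-k} and take expectations. With theta_0 = psi_0 = 1 and psi_j the MA(infinity) weights, this gives
  gamma(k) - sum_i phi_i gamma(k-i) = c_k,
  c_k = sigma^2 * sum_{j=k..q} theta_j psi_{j-k}   (c_k = 0 for k > q),
using gamma(-m) = gamma(m).
psi-weights needed (psi_j = theta_j + sum_i phi_i psi_{j-i}):
  psi_1 = theta_1 + phi_1 = 0.545 + (-0.831) = -0.286
Right-hand sides:
  c_0 = sigma^2 (1 + theta_1 psi_1) = 2 * (1 + (0.545)(-0.286)) = 2 * 0.84413 = 1.68826
  c_1 = sigma^2 theta_1 = 2 * (0.545) = 1.09
  c_2 = 0
Equations for k = 0 and k = 1 (AR order 1):
  gamma(0) = phi_1 gamma(1) + c_0
  gamma(1) = phi_1 gamma(0) + c_1
Substituting the second into the first: gamma(0) (1 - phi_1^2) = c_0 + phi_1 c_1, so
  gamma(0) = (c_0 + phi_1 c_1) / (1 - phi_1^2) = (1.68826 + (-0.831)(1.09)) / (1 - (-0.831)^2) = 0.78247 / 0.309439 = 2.528673.
  gamma(1) = phi_1 gamma(0) + c_1 = (-0.831)(2.528673) + (1.09) = -1.011327.
For k = 2 (> q): gamma(2) = phi_1 gamma(1) = (-0.831)(-1.011327) = 0.840413.
Therefore gamma(2) = 0.8404 (to 4 decimal places).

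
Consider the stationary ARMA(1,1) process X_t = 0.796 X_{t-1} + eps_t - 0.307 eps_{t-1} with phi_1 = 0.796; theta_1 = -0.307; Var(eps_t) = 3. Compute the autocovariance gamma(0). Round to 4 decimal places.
\gamma(0) = 4.9580

Multiply the model equation by X_{t-k} and take expectations. With theta_0 = psi_0 = 1 and psi_j the MA(infinity) weights, this gives
  gamma(k) - sum_i phi_i gamma(k-i) = c_k,
  c_k = sigma^2 * sum_{j=k..q} theta_j psi_{j-k}   (c_k = 0 for k > q),
using gamma(-m) = gamma(m).
psi-weights needed (psi_j = theta_j + sum_i phi_i psi_{j-i}):
  psi_1 = theta_1 + phi_1 = -0.307 + (0.796) = 0.489
Right-hand sides:
  c_0 = sigma^2 (1 + theta_1 psi_1) = 3 * (1 + (-0.307)(0.489)) = 3 * 0.849877 = 2.549631
  c_1 = sigma^2 theta_1 = 3 * (-0.307) = -0.921
  c_2 = 0
Equations for k = 0 and k = 1 (AR order 1):
  gamma(0) = phi_1 gamma(1) + c_0
  gamma(1) = phi_1 gamma(0) + c_1
Substituting the second into the first: gamma(0) (1 - phi_1^2) = c_0 + phi_1 c_1, so
  gamma(0) = (c_0 + phi_1 c_1) / (1 - phi_1^2) = (2.549631 + (0.796)(-0.921)) / (1 - (0.796)^2) = 1.816515 / 0.366384 = 4.957954.
Therefore gamma(0) = 4.9580 (to 4 decimal places).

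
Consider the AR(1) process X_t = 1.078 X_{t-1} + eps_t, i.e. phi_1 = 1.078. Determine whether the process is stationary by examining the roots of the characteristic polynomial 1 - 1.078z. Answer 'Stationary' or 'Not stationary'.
\text{Not stationary}

The AR(p) characteristic polynomial is P(z) = 1 - 1.078z.
Stationarity requires all roots to lie outside the unit circle, i.e. |z| > 1 for every root.
This is linear in z: 1 + (-1.078) z = 0  =>  z = -1/(-1.078) = 0.927644,  |z| = 0.927644.
Moduli of all roots: 0.9276.
All moduli strictly greater than 1? No.
Verdict: Not stationary.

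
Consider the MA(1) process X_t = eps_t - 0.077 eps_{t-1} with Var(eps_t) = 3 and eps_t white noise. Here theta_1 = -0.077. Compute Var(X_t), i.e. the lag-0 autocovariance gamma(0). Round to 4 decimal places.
\gamma(0) = 3.0178

For an MA(q) process X_t = eps_t + sum_i theta_i eps_{t-i} with
Var(eps_t) = sigma^2, the variance is
  gamma(0) = sigma^2 * (1 + sum_i theta_i^2).
  sum_i theta_i^2 = (-0.077)^2 = 0.005929.
  gamma(0) = 3 * (1 + 0.005929) = 3 * 1.005929 = 3.017787, which rounds to 3.0178.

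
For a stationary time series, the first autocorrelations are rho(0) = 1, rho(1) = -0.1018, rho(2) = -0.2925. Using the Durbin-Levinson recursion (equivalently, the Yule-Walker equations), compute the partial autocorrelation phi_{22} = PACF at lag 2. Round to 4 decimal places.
\phi_{22} = -0.3060

The PACF at lag k is phi_{kk}, the last component of the solution
to the Yule-Walker system G_k phi = r_k where
  (G_k)_{ij} = rho(|i - j|), (r_k)_i = rho(i), i,j = 1..k.
Equivalently, Durbin-Levinson gives phi_{kk} iteratively:
  phi_{11} = rho(1)
  phi_{kk} = [rho(k) - sum_{j=1..k-1} phi_{k-1,j} rho(k-j)]
            / [1 - sum_{j=1..k-1} phi_{k-1,j} rho(j)],
  phi_{k,j} = phi_{k-1,j} - phi_{kk} phi_{k-1,k-j},  j = 1..k-1.
Step k = 1:
  phi_11 = rho(1) = -0.1018.
Step k = 2:
  phi_22 = [rho(2) - phi_11 rho(1)] / [1 - phi_11 rho(1)] = [-0.2925 - (-0.1018)(-0.1018)] / [1 - (-0.1018)(-0.1018)]
         = -0.30286324 / 0.98963676 = -0.306.
Therefore phi_{22} = -0.3060.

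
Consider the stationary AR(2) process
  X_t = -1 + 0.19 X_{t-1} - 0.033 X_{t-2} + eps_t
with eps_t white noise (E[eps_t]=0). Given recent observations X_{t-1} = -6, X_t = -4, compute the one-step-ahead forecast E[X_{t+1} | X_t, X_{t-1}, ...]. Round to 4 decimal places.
E[X_{t+1} \mid \mathcal F_t] = -1.5620

For an AR(p) model X_t = c + sum_i phi_i X_{t-i} + eps_t, the
one-step-ahead conditional mean is
  E[X_{t+1} | X_t, ...] = c + sum_i phi_i X_{t+1-i}.
Substitute known values:
  E[X_{t+1} | ...] = -1 + (0.19) * (-4) + (-0.033) * (-6)
                   = -1.5620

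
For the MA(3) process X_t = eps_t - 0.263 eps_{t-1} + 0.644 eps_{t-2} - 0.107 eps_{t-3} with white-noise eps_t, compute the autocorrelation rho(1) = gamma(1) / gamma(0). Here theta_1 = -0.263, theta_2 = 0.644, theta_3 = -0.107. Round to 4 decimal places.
\rho(1) = -0.3352

For an MA(q) process with theta_0 = 1, the autocovariance is
  gamma(k) = sigma^2 * sum_{i=0..q-k} theta_i * theta_{i+k},
and rho(k) = gamma(k) / gamma(0). Sigma^2 cancels.
  numerator   = (1)*(-0.263) + (-0.263)*(0.644) + (0.644)*(-0.107) = -0.50128.
  denominator = (1)^2 + (-0.263)^2 + (0.644)^2 + (-0.107)^2 = 1.495354.
  rho(1) = -0.50128 / 1.495354 = -0.3352.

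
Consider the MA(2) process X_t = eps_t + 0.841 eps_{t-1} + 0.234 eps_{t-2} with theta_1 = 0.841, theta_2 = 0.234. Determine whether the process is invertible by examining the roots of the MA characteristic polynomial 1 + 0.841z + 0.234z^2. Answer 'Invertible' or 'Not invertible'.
\text{Invertible}

The MA(q) characteristic polynomial is P(z) = 1 + 0.841z + 0.234z^2.
Invertibility requires all roots to lie outside the unit circle, i.e. |z| > 1 for every root.
Set 1 + (0.841) z + (0.234) z^2 = 0, i.e. a z^2 + b z + c = 0 with a = 0.234, b = 0.841, c = 1.
Discriminant D = b^2 - 4ac = (0.841)^2 - 4*(0.234)*1 = 0.707281 - (0.936) = -0.228719.
D < 0, so the roots are the complex-conjugate pair z = (-b +/- i sqrt(-D)) / (2a) = -1.797 +/- 1.0219i.
For a conjugate pair |z|^2 = z * conj(z) = (product of roots) = c/a = 1/(0.234) = 4.273504, so |z| = sqrt(4.273504) = 2.0672 for both roots.
Moduli of all roots: 2.0672, 2.0672.
All moduli strictly greater than 1? Yes.
Verdict: Invertible.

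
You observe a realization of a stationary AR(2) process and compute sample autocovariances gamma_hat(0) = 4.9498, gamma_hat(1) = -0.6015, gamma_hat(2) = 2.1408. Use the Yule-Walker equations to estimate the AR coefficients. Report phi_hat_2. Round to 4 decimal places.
\hat\phi_{2} = 0.4240

The Yule-Walker equations for an AR(p) process read, in matrix form,
  Gamma_p phi = r_p,   with   (Gamma_p)_{ij} = gamma(|i - j|),
                       (r_p)_i = gamma(i),   i,j = 1..p.
Substitute the sample gammas (Toeplitz matrix and right-hand side of size 2):
  Gamma_p = [[4.9498, -0.6015], [-0.6015, 4.9498]]
  r_p     = [-0.6015, 2.1408]
Written out:
  4.9498 phi_1 - 0.6015 phi_2 = -0.6015
  -0.6015 phi_1 + 4.9498 phi_2 = 2.1408
Solve by Cramer's rule:
  det = gamma(0)^2 - gamma(1)^2 = (4.9498)^2 - (-0.6015)^2 = 24.50052004 - 0.36180225 = 24.13871779
  phi_hat_1 = [gamma(1) gamma(0) - gamma(1) gamma(2)] / det = [(-0.6015)(4.9498) - (-0.6015)(2.1408)] / 24.13871779 = -1.6896135 / 24.13871779 = -0.07
  phi_hat_2 = [gamma(0) gamma(2) - gamma(1)^2] / det = [(4.9498)(2.1408) - (-0.6015)^2] / 24.13871779 = 10.23472959 / 24.13871779 = 0.424
So phi_hat = [-0.0700, 0.4240].
Therefore phi_hat_2 = 0.4240.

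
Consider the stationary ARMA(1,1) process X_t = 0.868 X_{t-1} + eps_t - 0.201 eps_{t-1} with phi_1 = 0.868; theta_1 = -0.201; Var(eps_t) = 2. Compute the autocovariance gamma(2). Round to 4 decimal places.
\gamma(2) = 3.8767

Multiply the model equation by X_{t-k} and take expectations. With theta_0 = psi_0 = 1 and psi_j the MA(infinity) weights, this gives
  gamma(k) - sum_i phi_i gamma(k-i) = c_k,
  c_k = sigma^2 * sum_{j=k..q} theta_j psi_{j-k}   (c_k = 0 for k > q),
using gamma(-m) = gamma(m).
psi-weights needed (psi_j = theta_j + sum_i phi_i psi_{j-i}):
  psi_1 = theta_1 + phi_1 = -0.201 + (0.868) = 0.667
Right-hand sides:
  c_0 = sigma^2 (1 + theta_1 psi_1) = 2 * (1 + (-0.201)(0.667)) = 2 * 0.865933 = 1.731866
  c_1 = sigma^2 theta_1 = 2 * (-0.201) = -0.402
  c_2 = 0
Equations for k = 0 and k = 1 (AR order 1):
  gamma(0) = phi_1 gamma(1) + c_0
  gamma(1) = phi_1 gamma(0) + c_1
Substituting the second into the first: gamma(0) (1 - phi_1^2) = c_0 + phi_1 c_1, so
  gamma(0) = (c_0 + phi_1 c_1) / (1 - phi_1^2) = (1.731866 + (0.868)(-0.402)) / (1 - (0.868)^2) = 1.38293 / 0.246576 = 5.608534.
  gamma(1) = phi_1 gamma(0) + c_1 = (0.868)(5.608534) + (-0.402) = 4.466208.
For k = 2 (> q): gamma(2) = phi_1 gamma(1) = (0.868)(4.466208) = 3.876668.
Therefore gamma(2) = 3.8767 (to 4 decimal places).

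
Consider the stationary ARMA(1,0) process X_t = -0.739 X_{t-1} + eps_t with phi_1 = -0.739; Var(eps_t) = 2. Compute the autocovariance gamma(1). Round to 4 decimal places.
\gamma(1) = -3.2564

Multiply the model equation by X_{t-k} and take expectations. With theta_0 = psi_0 = 1 and psi_j the MA(infinity) weights, this gives
  gamma(k) - sum_i phi_i gamma(k-i) = c_k,
  c_k = sigma^2 * sum_{j=k..q} theta_j psi_{j-k}   (c_k = 0 for k > q),
using gamma(-m) = gamma(m).
Pure AR (q = 0): c_0 = sigma^2 = 2, c_k = 0 for k >= 1.
Equations for k = 0 and k = 1 (AR order 1):
  gamma(0) = phi_1 gamma(1) + c_0
  gamma(1) = phi_1 gamma(0) + c_1
Substituting the second into the first: gamma(0) (1 - phi_1^2) = c_0 + phi_1 c_1, so
  gamma(0) = c_0 / (1 - phi_1^2) = 2 / (1 - (-0.739)^2) = 2 / 0.453879 = 4.406461.
  gamma(1) = phi_1 gamma(0) = (-0.739)(4.406461) = -3.256374.
Therefore gamma(1) = -3.2564 (to 4 decimal places).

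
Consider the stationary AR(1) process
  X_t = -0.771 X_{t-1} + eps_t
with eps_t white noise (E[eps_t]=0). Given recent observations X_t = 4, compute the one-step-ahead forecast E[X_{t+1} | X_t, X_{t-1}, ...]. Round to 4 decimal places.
E[X_{t+1} \mid \mathcal F_t] = -3.0840

For an AR(p) model X_t = c + sum_i phi_i X_{t-i} + eps_t, the
one-step-ahead conditional mean is
  E[X_{t+1} | X_t, ...] = c + sum_i phi_i X_{t+1-i}.
Substitute known values:
  E[X_{t+1} | ...] = (-0.771) * (4)
                   = -3.0840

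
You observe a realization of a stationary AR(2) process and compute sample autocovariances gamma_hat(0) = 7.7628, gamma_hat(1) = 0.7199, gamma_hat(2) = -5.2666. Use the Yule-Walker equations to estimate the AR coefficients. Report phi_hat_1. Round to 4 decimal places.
\hat\phi_{1} = 0.1570

The Yule-Walker equations for an AR(p) process read, in matrix form,
  Gamma_p phi = r_p,   with   (Gamma_p)_{ij} = gamma(|i - j|),
                       (r_p)_i = gamma(i),   i,j = 1..p.
Substitute the sample gammas (Toeplitz matrix and right-hand side of size 2):
  Gamma_p = [[7.7628, 0.7199], [0.7199, 7.7628]]
  r_p     = [0.7199, -5.2666]
Written out:
  7.7628 phi_1 + 0.7199 phi_2 = 0.7199
  0.7199 phi_1 + 7.7628 phi_2 = -5.2666
Solve by Cramer's rule:
  det = gamma(0)^2 - gamma(1)^2 = (7.7628)^2 - (0.7199)^2 = 60.26106384 - 0.51825601 = 59.74280783
  phi_hat_1 = [gamma(1) gamma(0) - gamma(1) gamma(2)] / det = [(0.7199)(7.7628) - (0.7199)(-5.2666)] / 59.74280783 = 9.37986506 / 59.74280783 = 0.157
  phi_hat_2 = [gamma(0) gamma(2) - gamma(1)^2] / det = [(7.7628)(-5.2666) - (0.7199)^2] / 59.74280783 = -41.40181849 / 59.74280783 = -0.693
So phi_hat = [0.1570, -0.6930].
Therefore phi_hat_1 = 0.1570.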